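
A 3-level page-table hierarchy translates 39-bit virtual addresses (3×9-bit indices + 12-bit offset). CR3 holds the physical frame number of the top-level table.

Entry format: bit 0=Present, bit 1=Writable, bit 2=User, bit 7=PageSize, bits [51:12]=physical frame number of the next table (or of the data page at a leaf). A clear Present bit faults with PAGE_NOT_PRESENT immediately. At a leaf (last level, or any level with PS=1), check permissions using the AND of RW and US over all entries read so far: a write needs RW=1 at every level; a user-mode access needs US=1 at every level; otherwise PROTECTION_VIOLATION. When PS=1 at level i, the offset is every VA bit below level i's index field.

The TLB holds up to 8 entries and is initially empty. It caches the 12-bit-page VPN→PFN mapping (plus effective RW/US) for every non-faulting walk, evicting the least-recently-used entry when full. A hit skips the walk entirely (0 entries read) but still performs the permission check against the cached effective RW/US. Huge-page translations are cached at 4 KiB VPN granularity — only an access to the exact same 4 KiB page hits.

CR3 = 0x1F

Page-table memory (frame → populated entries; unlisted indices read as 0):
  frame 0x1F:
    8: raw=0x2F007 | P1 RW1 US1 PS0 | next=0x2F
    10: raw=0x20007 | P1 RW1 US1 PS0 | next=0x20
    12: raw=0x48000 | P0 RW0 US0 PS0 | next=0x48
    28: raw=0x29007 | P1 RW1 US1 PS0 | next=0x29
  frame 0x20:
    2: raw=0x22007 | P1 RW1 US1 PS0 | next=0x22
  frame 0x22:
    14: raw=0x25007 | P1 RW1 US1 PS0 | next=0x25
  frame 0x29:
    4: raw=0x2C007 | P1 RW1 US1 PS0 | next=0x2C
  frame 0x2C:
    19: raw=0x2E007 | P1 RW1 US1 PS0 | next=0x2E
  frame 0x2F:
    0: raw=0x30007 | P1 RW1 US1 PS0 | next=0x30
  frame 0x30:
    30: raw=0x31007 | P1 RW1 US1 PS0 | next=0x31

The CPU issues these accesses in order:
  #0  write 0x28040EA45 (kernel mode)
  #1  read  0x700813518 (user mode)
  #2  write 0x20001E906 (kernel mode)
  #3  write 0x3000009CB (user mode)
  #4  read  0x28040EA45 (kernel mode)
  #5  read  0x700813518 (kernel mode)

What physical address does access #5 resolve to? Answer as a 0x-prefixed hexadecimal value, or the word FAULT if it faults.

Trace:
#0 VA=0x28040EA45 (w,kernel):
  [0] read 0x1F idx=10: raw=0x20007 flags P=1 W=1 U=1 S=0
  [1] read 0x20 idx=2: raw=0x22007 flags P=1 W=1 U=1 S=0
  [2] read 0x22 idx=14: raw=0x25007 flags P=1 W=1 U=1 S=0
  ⇒ phys 0x25A45  [3 reads]
#1 VA=0x700813518 (r,user):
  [0] read 0x1F idx=28: raw=0x29007 flags P=1 W=1 U=1 S=0
  [1] read 0x29 idx=4: raw=0x2C007 flags P=1 W=1 U=1 S=0
  [2] read 0x2C idx=19: raw=0x2E007 flags P=1 W=1 U=1 S=0
  ⇒ phys 0x2E518  [3 reads]
#2 VA=0x20001E906 (w,kernel):
  [0] read 0x1F idx=8: raw=0x2F007 flags P=1 W=1 U=1 S=0
  [1] read 0x2F idx=0: raw=0x30007 flags P=1 W=1 U=1 S=0
  [2] read 0x30 idx=30: raw=0x31007 flags P=1 W=1 U=1 S=0
  ⇒ phys 0x31906  [3 reads]
#3 VA=0x3000009CB (w,user):
  [0] read 0x1F idx=12: raw=0x48000 flags P=0 W=0 U=0 S=0
  → PAGE_NOT_PRESENT  (1 entries read)
#4 VA=0x28040EA45 (r,kernel):
  TLB hit vpn=0x28040E → PA=0x25A45
#5 VA=0x700813518 (r,kernel):
  TLB hit vpn=0x700813 → PA=0x2E518

Access #5 PA: 0x2E518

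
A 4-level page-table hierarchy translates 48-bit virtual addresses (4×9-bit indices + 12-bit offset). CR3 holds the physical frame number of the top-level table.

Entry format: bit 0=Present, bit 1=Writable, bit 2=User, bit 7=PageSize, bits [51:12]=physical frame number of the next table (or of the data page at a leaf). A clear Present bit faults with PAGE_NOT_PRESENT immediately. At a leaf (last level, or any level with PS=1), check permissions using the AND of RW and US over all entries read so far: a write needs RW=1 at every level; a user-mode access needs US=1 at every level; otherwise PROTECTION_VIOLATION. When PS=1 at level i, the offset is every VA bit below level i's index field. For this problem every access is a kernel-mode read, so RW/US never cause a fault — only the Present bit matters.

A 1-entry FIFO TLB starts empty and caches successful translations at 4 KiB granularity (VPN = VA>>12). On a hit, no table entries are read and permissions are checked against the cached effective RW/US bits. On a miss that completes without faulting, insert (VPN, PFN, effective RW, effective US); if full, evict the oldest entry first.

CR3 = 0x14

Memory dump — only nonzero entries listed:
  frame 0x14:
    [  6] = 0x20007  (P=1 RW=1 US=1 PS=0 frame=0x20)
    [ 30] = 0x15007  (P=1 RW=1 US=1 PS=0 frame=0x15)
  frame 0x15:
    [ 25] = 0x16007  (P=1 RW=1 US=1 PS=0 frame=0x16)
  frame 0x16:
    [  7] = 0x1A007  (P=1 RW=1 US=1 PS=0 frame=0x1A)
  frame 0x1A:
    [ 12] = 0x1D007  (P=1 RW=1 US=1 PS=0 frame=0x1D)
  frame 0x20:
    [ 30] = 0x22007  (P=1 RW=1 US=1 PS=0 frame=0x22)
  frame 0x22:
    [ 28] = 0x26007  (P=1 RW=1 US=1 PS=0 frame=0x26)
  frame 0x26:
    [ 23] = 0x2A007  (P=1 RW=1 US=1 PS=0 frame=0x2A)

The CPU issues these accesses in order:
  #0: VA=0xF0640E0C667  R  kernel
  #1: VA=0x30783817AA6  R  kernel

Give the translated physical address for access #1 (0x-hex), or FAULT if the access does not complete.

Per-access translation:
#0 VA=0xF0640E0C667 (r,kernel):
  L0: frame=0x14 idx=30 entry=0x15007 [P=1 RW=1 US=1 PS=0]
  L1: frame=0x15 idx=25 entry=0x16007 [P=1 RW=1 US=1 PS=0]
  L2: frame=0x16 idx=7 entry=0x1A007 [P=1 RW=1 US=1 PS=0]
  L3: frame=0x1A idx=12 entry=0x1D007 [P=1 RW=1 US=1 PS=0]
  ✓ 0x1D667  — 4 lookups
#1 VA=0x30783817AA6 (r,kernel):
  L0: frame=0x14 idx=6 entry=0x20007 [P=1 RW=1 US=1 PS=0]
  L1: frame=0x20 idx=30 entry=0x22007 [P=1 RW=1 US=1 PS=0]
  L2: frame=0x22 idx=28 entry=0x26007 [P=1 RW=1 US=1 PS=0]
  L3: frame=0x26 idx=23 entry=0x2A007 [P=1 RW=1 US=1 PS=0]
  ✓ 0x2AAA6  — 4 lookups

Access #1 PA: 0x2AAA6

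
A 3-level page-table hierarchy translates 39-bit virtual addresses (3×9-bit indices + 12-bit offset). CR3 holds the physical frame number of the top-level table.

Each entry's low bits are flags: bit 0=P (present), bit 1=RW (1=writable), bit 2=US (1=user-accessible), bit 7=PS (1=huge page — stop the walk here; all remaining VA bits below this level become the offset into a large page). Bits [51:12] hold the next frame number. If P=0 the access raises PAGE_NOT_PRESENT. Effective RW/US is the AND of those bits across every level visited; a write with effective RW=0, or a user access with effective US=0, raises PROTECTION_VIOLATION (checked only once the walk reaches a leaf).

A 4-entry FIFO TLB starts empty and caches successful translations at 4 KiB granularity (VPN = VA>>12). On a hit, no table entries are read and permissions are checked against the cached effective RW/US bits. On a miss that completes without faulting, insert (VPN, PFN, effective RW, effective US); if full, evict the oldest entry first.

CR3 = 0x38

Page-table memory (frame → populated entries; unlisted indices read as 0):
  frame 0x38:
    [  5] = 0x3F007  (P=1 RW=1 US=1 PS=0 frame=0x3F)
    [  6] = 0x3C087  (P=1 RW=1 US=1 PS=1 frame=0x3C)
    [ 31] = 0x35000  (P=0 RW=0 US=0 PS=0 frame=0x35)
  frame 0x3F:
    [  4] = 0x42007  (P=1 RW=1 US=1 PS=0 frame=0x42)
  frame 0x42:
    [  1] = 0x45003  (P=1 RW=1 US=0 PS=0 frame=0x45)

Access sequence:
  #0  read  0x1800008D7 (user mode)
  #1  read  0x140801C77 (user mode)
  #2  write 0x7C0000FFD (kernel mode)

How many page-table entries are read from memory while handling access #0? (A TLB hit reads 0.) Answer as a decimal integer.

Walk each access:
#0 VA=0x1800008D7 (r,user):
  lvl0: tbl 0x38, slot 6 ⇒ 0x3C087 (P1/RW1/US1/PS1)
  ✓ 0x3C8D7 (huge @L0)  — 1 lookups
#1 VA=0x140801C77 (r,user):
  lvl0: tbl 0x38, slot 5 ⇒ 0x3F007 (P1/RW1/US1/PS0)
  lvl1: tbl 0x3F, slot 4 ⇒ 0x42007 (P1/RW1/US1/PS0)
  lvl2: tbl 0x42, slot 1 ⇒ 0x45003 (P1/RW1/US0/PS0)
  ⇒ fault: PROTECTION_VIOLATION  — 3 lookups
#2 VA=0x7C0000FFD (w,kernel):
  lvl0: tbl 0x38, slot 31 ⇒ 0x35000 (P0/RW0/US0/PS0)
  ⇒ fault: PAGE_NOT_PRESENT  — 1 lookups

Entries read for #0: 1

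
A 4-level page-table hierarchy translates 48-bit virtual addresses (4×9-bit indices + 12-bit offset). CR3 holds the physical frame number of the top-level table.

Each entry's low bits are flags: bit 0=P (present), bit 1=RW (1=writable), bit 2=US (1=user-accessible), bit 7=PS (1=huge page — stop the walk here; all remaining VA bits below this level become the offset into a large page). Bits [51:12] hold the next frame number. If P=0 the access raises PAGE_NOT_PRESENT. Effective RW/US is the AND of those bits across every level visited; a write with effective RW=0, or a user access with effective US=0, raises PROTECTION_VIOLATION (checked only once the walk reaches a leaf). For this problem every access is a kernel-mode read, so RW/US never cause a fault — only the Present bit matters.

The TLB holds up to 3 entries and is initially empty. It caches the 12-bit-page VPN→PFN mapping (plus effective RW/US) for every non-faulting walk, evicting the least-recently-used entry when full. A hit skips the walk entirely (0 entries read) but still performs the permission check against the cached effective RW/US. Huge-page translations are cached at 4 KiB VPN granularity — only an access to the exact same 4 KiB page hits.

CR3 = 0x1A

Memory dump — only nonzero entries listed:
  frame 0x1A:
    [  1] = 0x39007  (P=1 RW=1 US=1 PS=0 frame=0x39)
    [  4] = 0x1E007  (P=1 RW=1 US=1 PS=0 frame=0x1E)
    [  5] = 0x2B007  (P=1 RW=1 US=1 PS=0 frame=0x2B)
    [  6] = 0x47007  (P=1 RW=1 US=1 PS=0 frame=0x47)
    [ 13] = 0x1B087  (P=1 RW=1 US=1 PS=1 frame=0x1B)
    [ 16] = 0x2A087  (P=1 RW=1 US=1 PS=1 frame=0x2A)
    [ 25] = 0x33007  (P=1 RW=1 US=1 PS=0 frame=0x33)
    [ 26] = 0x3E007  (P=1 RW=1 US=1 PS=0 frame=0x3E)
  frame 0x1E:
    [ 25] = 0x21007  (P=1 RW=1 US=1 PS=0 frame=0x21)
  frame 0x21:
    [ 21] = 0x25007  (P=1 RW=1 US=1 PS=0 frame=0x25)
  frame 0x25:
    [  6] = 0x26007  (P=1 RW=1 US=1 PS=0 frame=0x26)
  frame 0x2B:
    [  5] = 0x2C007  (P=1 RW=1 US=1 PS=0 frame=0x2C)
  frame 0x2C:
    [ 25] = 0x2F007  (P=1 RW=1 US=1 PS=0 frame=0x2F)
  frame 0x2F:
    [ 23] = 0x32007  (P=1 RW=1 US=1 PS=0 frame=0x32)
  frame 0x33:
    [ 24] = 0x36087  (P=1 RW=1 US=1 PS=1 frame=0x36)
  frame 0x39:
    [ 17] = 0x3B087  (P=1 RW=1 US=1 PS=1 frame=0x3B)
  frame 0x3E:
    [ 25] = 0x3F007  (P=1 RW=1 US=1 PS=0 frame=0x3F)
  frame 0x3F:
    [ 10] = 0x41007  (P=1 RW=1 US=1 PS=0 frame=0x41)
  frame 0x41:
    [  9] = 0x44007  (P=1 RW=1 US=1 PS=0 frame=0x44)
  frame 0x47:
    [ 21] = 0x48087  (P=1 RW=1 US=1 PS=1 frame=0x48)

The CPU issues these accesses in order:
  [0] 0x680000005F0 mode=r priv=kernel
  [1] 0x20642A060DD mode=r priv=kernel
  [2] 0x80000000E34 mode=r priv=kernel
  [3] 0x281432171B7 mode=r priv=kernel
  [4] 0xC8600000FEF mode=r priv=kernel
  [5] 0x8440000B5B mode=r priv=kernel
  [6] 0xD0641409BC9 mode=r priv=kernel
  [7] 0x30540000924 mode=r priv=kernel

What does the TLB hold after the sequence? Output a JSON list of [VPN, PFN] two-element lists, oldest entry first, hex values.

Per-access translation:
#0 VA=0x680000005F0 (r,kernel):
  lvl0: tbl 0x1A, slot 13 ⇒ 0x1B087 (P1/RW1/US1/PS1)
  ⇒ phys 0x1B5F0 (huge @L0)  [1 reads]
#1 VA=0x20642A060DD (r,kernel):
  lvl0: tbl 0x1A, slot 4 ⇒ 0x1E007 (P1/RW1/US1/PS0)
  lvl1: tbl 0x1E, slot 25 ⇒ 0x21007 (P1/RW1/US1/PS0)
  lvl2: tbl 0x21, slot 21 ⇒ 0x25007 (P1/RW1/US1/PS0)
  lvl3: tbl 0x25, slot 6 ⇒ 0x26007 (P1/RW1/US1/PS0)
  ⇒ phys 0x260DD  [4 reads]
#2 VA=0x80000000E34 (r,kernel):
  lvl0: tbl 0x1A, slot 16 ⇒ 0x2A087 (P1/RW1/US1/PS1)
  ⇒ phys 0x2AE34 (huge @L0)  [1 reads]
#3 VA=0x281432171B7 (r,kernel):
  lvl0: tbl 0x1A, slot 5 ⇒ 0x2B007 (P1/RW1/US1/PS0)
  lvl1: tbl 0x2B, slot 5 ⇒ 0x2C007 (P1/RW1/US1/PS0)
  lvl2: tbl 0x2C, slot 25 ⇒ 0x2F007 (P1/RW1/US1/PS0)
  lvl3: tbl 0x2F, slot 23 ⇒ 0x32007 (P1/RW1/US1/PS0)
  ⇒ phys 0x321B7  [4 reads]
#4 VA=0xC8600000FEF (r,kernel):
  lvl0: tbl 0x1A, slot 25 ⇒ 0x33007 (P1/RW1/US1/PS0)
  lvl1: tbl 0x33, slot 24 ⇒ 0x36087 (P1/RW1/US1/PS1)
  ⇒ phys 0x36FEF (huge @L1)  [2 reads]
#5 VA=0x8440000B5B (r,kernel):
  lvl0: tbl 0x1A, slot 1 ⇒ 0x39007 (P1/RW1/US1/PS0)
  lvl1: tbl 0x39, slot 17 ⇒ 0x3B087 (P1/RW1/US1/PS1)
  ⇒ phys 0x3BB5B (huge @L1)  [2 reads]
#6 VA=0xD0641409BC9 (r,kernel):
  lvl0: tbl 0x1A, slot 26 ⇒ 0x3E007 (P1/RW1/US1/PS0)
  lvl1: tbl 0x3E, slot 25 ⇒ 0x3F007 (P1/RW1/US1/PS0)
  lvl2: tbl 0x3F, slot 10 ⇒ 0x41007 (P1/RW1/US1/PS0)
  lvl3: tbl 0x41, slot 9 ⇒ 0x44007 (P1/RW1/US1/PS0)
  ⇒ phys 0x44BC9  [4 reads]
#7 VA=0x30540000924 (r,kernel):
  lvl0: tbl 0x1A, slot 6 ⇒ 0x47007 (P1/RW1/US1/PS0)
  lvl1: tbl 0x47, slot 21 ⇒ 0x48087 (P1/RW1/US1/PS1)
  ⇒ phys 0x48924 (huge @L1)  [2 reads]

TLB: [["0x8440000", "0x3B"], ["0xD0641409", "0x44"], ["0x30540000", "0x48"]]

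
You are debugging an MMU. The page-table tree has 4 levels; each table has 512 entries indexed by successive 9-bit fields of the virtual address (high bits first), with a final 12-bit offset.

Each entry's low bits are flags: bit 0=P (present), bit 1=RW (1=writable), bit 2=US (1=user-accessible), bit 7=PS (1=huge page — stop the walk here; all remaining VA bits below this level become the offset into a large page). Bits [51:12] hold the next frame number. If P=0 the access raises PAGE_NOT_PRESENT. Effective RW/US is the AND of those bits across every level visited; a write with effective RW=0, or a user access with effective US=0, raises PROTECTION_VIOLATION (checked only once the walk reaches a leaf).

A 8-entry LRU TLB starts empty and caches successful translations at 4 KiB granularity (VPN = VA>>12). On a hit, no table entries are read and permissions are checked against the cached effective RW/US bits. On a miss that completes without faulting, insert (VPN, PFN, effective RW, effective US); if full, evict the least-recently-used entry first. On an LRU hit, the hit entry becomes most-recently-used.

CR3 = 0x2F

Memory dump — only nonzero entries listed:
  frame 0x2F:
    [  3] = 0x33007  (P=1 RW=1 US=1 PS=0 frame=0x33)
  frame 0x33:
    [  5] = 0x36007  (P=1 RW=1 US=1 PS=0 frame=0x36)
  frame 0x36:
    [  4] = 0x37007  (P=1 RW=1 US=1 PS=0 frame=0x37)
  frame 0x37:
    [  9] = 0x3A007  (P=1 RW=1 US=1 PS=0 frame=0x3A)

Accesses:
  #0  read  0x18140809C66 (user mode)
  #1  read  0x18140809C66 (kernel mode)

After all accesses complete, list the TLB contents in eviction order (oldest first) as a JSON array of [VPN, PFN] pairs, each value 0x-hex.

Trace:
#0 VA=0x18140809C66 (r,user):
  lvl0: tbl 0x2F, slot 3 ⇒ 0x33007 (P1/RW1/US1/PS0)
  lvl1: tbl 0x33, slot 5 ⇒ 0x36007 (P1/RW1/US1/PS0)
  lvl2: tbl 0x36, slot 4 ⇒ 0x37007 (P1/RW1/US1/PS0)
  lvl3: tbl 0x37, slot 9 ⇒ 0x3A007 (P1/RW1/US1/PS0)
  ⇒ phys 0x3AC66  [4 reads]
#1 VA=0x18140809C66 (r,kernel):
  TLB hit vpn=0x18140809 → PA=0x3AC66

TLB: [["0x18140809", "0x3A"]]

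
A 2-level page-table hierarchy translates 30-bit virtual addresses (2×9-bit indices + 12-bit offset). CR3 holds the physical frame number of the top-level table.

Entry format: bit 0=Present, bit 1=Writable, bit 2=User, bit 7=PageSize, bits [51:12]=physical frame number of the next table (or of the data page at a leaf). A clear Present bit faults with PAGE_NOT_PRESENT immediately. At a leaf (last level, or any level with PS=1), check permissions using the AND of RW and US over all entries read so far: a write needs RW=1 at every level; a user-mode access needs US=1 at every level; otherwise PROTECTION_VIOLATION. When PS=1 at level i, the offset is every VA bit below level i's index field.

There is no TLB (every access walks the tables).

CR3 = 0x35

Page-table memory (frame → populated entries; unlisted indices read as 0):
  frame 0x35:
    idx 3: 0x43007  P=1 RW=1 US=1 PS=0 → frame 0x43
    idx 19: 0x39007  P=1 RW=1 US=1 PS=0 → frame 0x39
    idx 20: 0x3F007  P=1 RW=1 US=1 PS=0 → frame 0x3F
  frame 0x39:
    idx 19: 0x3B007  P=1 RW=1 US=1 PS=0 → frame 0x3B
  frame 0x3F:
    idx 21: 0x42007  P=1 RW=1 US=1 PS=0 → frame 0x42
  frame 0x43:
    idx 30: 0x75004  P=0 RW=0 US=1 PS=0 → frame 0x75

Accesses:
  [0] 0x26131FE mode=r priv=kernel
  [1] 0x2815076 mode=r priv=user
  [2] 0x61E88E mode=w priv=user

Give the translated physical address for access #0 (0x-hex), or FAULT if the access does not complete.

Per-access translation:
#0 VA=0x26131FE (r,kernel):
  lvl0: tbl 0x35, slot 19 ⇒ 0x39007 (P1/RW1/US1/PS0)
  lvl1: tbl 0x39, slot 19 ⇒ 0x3B007 (P1/RW1/US1/PS0)
  → PA=0x3B1FE  (2 entries read)
#1 VA=0x2815076 (r,user):
  lvl0: tbl 0x35, slot 20 ⇒ 0x3F007 (P1/RW1/US1/PS0)
  lvl1: tbl 0x3F, slot 21 ⇒ 0x42007 (P1/RW1/US1/PS0)
  → PA=0x42076  (2 entries read)
#2 VA=0x61E88E (w,user):
  lvl0: tbl 0x35, slot 3 ⇒ 0x43007 (P1/RW1/US1/PS0)
  lvl1: tbl 0x43, slot 30 ⇒ 0x75004 (P0/RW0/US1/PS0)
  → PAGE_NOT_PRESENT  (2 entries read)

Access #0 PA: 0x3B1FE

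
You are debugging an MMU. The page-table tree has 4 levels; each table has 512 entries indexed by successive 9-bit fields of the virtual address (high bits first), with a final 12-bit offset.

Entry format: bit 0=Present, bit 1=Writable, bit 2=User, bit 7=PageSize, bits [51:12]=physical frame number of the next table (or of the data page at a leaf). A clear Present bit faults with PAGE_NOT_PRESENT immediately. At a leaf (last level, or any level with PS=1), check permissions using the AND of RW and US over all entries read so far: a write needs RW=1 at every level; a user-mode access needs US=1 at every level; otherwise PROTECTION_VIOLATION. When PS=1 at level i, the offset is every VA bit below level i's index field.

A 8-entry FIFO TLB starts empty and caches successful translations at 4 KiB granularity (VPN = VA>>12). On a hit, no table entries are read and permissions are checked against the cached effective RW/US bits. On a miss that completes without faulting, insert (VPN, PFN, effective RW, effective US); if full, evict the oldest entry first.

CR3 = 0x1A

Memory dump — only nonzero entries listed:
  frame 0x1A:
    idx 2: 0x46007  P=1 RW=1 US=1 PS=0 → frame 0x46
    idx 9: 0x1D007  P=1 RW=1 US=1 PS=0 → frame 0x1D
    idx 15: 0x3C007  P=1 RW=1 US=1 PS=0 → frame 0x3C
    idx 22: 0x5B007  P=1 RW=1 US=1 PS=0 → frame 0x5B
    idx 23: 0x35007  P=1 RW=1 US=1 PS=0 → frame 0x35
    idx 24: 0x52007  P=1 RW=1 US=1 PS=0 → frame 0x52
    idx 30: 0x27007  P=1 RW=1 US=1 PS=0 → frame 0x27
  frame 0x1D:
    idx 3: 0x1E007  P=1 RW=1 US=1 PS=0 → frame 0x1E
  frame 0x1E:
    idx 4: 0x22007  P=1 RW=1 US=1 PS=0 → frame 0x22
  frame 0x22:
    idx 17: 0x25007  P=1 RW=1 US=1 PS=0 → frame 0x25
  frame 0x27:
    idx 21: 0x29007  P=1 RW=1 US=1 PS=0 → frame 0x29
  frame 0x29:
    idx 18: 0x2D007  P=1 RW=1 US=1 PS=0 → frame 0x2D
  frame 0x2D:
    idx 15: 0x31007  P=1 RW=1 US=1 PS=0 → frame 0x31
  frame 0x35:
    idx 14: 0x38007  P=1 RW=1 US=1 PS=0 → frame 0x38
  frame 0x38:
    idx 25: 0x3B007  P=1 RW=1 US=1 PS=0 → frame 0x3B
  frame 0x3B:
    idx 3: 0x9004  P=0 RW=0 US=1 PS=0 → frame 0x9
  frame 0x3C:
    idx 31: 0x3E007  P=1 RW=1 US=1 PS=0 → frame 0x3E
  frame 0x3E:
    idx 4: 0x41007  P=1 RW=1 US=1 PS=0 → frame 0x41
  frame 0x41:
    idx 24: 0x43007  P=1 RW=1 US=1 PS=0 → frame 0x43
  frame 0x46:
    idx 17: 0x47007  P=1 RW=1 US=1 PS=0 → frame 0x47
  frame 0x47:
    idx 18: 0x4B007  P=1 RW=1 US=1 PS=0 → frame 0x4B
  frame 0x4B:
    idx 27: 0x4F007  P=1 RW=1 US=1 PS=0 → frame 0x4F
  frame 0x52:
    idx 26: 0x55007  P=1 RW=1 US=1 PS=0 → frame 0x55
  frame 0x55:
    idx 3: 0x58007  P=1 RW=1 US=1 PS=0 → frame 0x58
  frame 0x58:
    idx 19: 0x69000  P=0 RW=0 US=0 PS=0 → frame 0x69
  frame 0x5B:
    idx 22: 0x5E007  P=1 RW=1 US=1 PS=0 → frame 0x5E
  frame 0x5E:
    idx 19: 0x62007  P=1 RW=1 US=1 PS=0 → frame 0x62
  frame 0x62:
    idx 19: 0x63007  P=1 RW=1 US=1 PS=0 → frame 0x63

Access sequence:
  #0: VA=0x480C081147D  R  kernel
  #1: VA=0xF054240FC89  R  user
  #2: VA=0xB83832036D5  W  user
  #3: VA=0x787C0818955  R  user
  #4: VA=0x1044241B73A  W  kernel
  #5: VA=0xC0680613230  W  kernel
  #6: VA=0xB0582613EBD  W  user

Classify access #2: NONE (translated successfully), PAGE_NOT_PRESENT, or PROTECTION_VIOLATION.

Walk each access:
#0 VA=0x480C081147D (r,kernel):
  L0: frame=0x1A idx=9 entry=0x1D007 [P=1 RW=1 US=1 PS=0]
  L1: frame=0x1D idx=3 entry=0x1E007 [P=1 RW=1 US=1 PS=0]
  L2: frame=0x1E idx=4 entry=0x22007 [P=1 RW=1 US=1 PS=0]
  L3: frame=0x22 idx=17 entry=0x25007 [P=1 RW=1 US=1 PS=0]
  ✓ 0x2547D  — 4 lookups
#1 VA=0xF054240FC89 (r,user):
  L0: frame=0x1A idx=30 entry=0x27007 [P=1 RW=1 US=1 PS=0]
  L1: frame=0x27 idx=21 entry=0x29007 [P=1 RW=1 US=1 PS=0]
  L2: frame=0x29 idx=18 entry=0x2D007 [P=1 RW=1 US=1 PS=0]
  L3: frame=0x2D idx=15 entry=0x31007 [P=1 RW=1 US=1 PS=0]
  ✓ 0x31C89  — 4 lookups
#2 VA=0xB83832036D5 (w,user):
  L0: frame=0x1A idx=23 entry=0x35007 [P=1 RW=1 US=1 PS=0]
  L1: frame=0x35 idx=14 entry=0x38007 [P=1 RW=1 US=1 PS=0]
  L2: frame=0x38 idx=25 entry=0x3B007 [P=1 RW=1 US=1 PS=0]
  L3: frame=0x3B idx=3 entry=0x9004 [P=0 RW=0 US=1 PS=0]
  ✗ PAGE_NOT_PRESENT  [4 reads]
#3 VA=0x787C0818955 (r,user):
  L0: frame=0x1A idx=15 entry=0x3C007 [P=1 RW=1 US=1 PS=0]
  L1: frame=0x3C idx=31 entry=0x3E007 [P=1 RW=1 US=1 PS=0]
  L2: frame=0x3E idx=4 entry=0x41007 [P=1 RW=1 US=1 PS=0]
  L3: frame=0x41 idx=24 entry=0x43007 [P=1 RW=1 US=1 PS=0]
  ✓ 0x43955  — 4 lookups
#4 VA=0x1044241B73A (w,kernel):
  L0: frame=0x1A idx=2 entry=0x46007 [P=1 RW=1 US=1 PS=0]
  L1: frame=0x46 idx=17 entry=0x47007 [P=1 RW=1 US=1 PS=0]
  L2: frame=0x47 idx=18 entry=0x4B007 [P=1 RW=1 US=1 PS=0]
  L3: frame=0x4B idx=27 entry=0x4F007 [P=1 RW=1 US=1 PS=0]
  ✓ 0x4F73A  — 4 lookups
#5 VA=0xC0680613230 (w,kernel):
  L0: frame=0x1A idx=24 entry=0x52007 [P=1 RW=1 US=1 PS=0]
  L1: frame=0x52 idx=26 entry=0x55007 [P=1 RW=1 US=1 PS=0]
  L2: frame=0x55 idx=3 entry=0x58007 [P=1 RW=1 US=1 PS=0]
  L3: frame=0x58 idx=19 entry=0x69000 [P=0 RW=0 US=0 PS=0]
  ✗ PAGE_NOT_PRESENT  [4 reads]
#6 VA=0xB0582613EBD (w,user):
  L0: frame=0x1A idx=22 entry=0x5B007 [P=1 RW=1 US=1 PS=0]
  L1: frame=0x5B idx=22 entry=0x5E007 [P=1 RW=1 US=1 PS=0]
  L2: frame=0x5E idx=19 entry=0x62007 [P=1 RW=1 US=1 PS=0]
  L3: frame=0x62 idx=19 entry=0x63007 [P=1 RW=1 US=1 PS=0]
  ✓ 0x63EBD  — 4 lookups

Access #2 fault: PAGE_NOT_PRESENT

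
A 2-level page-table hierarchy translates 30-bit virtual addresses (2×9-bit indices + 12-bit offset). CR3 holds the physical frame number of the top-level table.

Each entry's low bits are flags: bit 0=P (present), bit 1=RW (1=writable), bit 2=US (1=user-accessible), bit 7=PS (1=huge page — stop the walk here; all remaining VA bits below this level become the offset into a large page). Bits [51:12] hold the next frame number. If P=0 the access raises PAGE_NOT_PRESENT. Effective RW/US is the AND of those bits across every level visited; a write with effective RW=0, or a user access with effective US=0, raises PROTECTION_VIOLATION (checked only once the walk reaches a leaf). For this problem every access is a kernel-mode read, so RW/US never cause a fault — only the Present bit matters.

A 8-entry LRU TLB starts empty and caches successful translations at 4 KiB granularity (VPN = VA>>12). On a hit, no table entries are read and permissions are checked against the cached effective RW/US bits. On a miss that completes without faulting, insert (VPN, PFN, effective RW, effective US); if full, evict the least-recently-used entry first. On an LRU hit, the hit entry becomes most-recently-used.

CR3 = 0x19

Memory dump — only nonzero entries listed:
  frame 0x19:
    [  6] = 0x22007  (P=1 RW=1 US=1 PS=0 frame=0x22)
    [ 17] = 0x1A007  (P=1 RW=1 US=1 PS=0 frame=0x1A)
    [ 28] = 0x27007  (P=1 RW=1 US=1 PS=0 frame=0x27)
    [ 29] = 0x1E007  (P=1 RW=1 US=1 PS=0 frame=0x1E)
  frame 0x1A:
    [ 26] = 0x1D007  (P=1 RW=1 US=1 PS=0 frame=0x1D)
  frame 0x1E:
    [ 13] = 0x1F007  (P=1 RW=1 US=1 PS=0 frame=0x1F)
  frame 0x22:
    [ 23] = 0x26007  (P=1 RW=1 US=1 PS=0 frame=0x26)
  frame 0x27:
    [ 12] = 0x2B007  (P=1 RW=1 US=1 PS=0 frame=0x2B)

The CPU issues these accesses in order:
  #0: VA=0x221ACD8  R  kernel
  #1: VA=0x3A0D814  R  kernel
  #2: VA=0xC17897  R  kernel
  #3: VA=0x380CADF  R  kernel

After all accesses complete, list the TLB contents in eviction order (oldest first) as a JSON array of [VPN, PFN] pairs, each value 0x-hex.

Trace:
#0 VA=0x221ACD8 (r,kernel):
  L0 @0x19[17] → 0x1A007  P=1,RW=1,US=1,PS=0
  L1 @0x1A[26] → 0x1D007  P=1,RW=1,US=1,PS=0
  ⇒ phys 0x1DCD8  [2 reads]
#1 VA=0x3A0D814 (r,kernel):
  L0 @0x19[29] → 0x1E007  P=1,RW=1,US=1,PS=0
  L1 @0x1E[13] → 0x1F007  P=1,RW=1,US=1,PS=0
  ⇒ phys 0x1F814  [2 reads]
#2 VA=0xC17897 (r,kernel):
  L0 @0x19[6] → 0x22007  P=1,RW=1,US=1,PS=0
  L1 @0x22[23] → 0x26007  P=1,RW=1,US=1,PS=0
  ⇒ phys 0x26897  [2 reads]
#3 VA=0x380CADF (r,kernel):
  L0 @0x19[28] → 0x27007  P=1,RW=1,US=1,PS=0
  L1 @0x27[12] → 0x2B007  P=1,RW=1,US=1,PS=0
  ⇒ phys 0x2BADF  [2 reads]

TLB: [["0x221A", "0x1D"], ["0x3A0D", "0x1F"], ["0xC17", "0x26"], ["0x380C", "0x2B"]]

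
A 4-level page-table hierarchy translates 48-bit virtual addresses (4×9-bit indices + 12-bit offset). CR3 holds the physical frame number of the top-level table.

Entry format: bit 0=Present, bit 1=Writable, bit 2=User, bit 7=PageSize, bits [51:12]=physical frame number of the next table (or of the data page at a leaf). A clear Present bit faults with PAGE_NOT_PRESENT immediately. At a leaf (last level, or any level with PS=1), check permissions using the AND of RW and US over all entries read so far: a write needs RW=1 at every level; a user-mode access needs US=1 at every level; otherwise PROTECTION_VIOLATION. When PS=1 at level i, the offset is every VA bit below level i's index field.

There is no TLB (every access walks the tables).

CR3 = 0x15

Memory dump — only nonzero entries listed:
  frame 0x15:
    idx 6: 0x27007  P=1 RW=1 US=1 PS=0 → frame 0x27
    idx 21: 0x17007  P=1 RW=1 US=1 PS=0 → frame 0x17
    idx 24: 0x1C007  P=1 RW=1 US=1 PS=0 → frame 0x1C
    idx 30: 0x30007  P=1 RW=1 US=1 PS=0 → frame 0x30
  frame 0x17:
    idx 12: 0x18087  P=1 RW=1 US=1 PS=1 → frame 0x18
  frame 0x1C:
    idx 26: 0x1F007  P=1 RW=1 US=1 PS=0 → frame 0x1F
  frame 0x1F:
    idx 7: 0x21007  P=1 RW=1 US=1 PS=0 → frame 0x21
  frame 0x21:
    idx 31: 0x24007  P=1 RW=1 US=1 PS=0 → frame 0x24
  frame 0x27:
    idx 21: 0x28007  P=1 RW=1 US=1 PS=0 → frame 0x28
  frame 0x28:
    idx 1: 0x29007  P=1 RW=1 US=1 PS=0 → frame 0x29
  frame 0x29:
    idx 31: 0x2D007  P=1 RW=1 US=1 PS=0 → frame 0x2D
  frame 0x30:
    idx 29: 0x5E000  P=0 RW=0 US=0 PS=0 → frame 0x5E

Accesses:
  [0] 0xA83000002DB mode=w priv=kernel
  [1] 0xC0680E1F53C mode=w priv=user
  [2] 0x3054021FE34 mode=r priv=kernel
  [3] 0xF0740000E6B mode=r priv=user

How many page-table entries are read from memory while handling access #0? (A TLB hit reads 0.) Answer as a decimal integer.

Per-access translation:
#0 VA=0xA83000002DB (w,kernel):
  L0: frame=0x15 idx=21 entry=0x17007 [P=1 RW=1 US=1 PS=0]
  L1: frame=0x17 idx=12 entry=0x18087 [P=1 RW=1 US=1 PS=1]
  ✓ 0x182DB (huge @L1)  — 2 lookups
#1 VA=0xC0680E1F53C (w,user):
  L0: frame=0x15 idx=24 entry=0x1C007 [P=1 RW=1 US=1 PS=0]
  L1: frame=0x1C idx=26 entry=0x1F007 [P=1 RW=1 US=1 PS=0]
  L2: frame=0x1F idx=7 entry=0x21007 [P=1 RW=1 US=1 PS=0]
  L3: frame=0x21 idx=31 entry=0x24007 [P=1 RW=1 US=1 PS=0]
  ✓ 0x2453C  — 4 lookups
#2 VA=0x3054021FE34 (r,kernel):
  L0: frame=0x15 idx=6 entry=0x27007 [P=1 RW=1 US=1 PS=0]
  L1: frame=0x27 idx=21 entry=0x28007 [P=1 RW=1 US=1 PS=0]
  L2: frame=0x28 idx=1 entry=0x29007 [P=1 RW=1 US=1 PS=0]
  L3: frame=0x29 idx=31 entry=0x2D007 [P=1 RW=1 US=1 PS=0]
  ✓ 0x2DE34  — 4 lookups
#3 VA=0xF0740000E6B (r,user):
  L0: frame=0x15 idx=30 entry=0x30007 [P=1 RW=1 US=1 PS=0]
  L1: frame=0x30 idx=29 entry=0x5E000 [P=0 RW=0 US=0 PS=0]
  → PAGE_NOT_PRESENT  (2 entries read)

Entries read for #0: 2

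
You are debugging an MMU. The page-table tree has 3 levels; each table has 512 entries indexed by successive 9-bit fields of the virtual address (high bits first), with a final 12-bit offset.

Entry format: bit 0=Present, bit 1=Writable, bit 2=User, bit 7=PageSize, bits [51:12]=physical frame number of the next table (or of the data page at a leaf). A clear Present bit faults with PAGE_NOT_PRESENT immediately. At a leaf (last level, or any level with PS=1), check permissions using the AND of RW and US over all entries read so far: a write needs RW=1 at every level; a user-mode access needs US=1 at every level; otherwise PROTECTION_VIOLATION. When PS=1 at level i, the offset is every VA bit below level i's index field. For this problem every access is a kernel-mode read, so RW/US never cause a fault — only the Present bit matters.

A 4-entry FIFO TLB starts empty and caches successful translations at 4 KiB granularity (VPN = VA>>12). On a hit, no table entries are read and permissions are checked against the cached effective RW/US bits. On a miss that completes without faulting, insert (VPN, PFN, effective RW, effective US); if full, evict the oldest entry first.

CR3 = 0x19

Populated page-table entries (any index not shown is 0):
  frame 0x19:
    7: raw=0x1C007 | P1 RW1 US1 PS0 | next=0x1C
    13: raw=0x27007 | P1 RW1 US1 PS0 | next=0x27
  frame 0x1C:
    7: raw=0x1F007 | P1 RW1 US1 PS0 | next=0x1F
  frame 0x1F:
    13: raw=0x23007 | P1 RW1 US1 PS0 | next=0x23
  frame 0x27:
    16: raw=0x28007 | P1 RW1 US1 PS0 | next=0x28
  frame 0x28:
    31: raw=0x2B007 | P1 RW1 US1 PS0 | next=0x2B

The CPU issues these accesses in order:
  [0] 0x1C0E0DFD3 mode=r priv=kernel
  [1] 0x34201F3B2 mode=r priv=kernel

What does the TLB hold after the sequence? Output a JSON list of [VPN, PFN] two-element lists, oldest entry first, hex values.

Walk each access:
#0 VA=0x1C0E0DFD3 (r,kernel):
  [0] read 0x19 idx=7: raw=0x1C007 flags P=1 W=1 U=1 S=0
  [1] read 0x1C idx=7: raw=0x1F007 flags P=1 W=1 U=1 S=0
  [2] read 0x1F idx=13: raw=0x23007 flags P=1 W=1 U=1 S=0
  → PA=0x23FD3  (3 entries read)
#1 VA=0x34201F3B2 (r,kernel):
  [0] read 0x19 idx=13: raw=0x27007 flags P=1 W=1 U=1 S=0
  [1] read 0x27 idx=16: raw=0x28007 flags P=1 W=1 U=1 S=0
  [2] read 0x28 idx=31: raw=0x2B007 flags P=1 W=1 U=1 S=0
  → PA=0x2B3B2  (3 entries read)

TLB: [["0x1C0E0D", "0x23"], ["0x34201F", "0x2B"]]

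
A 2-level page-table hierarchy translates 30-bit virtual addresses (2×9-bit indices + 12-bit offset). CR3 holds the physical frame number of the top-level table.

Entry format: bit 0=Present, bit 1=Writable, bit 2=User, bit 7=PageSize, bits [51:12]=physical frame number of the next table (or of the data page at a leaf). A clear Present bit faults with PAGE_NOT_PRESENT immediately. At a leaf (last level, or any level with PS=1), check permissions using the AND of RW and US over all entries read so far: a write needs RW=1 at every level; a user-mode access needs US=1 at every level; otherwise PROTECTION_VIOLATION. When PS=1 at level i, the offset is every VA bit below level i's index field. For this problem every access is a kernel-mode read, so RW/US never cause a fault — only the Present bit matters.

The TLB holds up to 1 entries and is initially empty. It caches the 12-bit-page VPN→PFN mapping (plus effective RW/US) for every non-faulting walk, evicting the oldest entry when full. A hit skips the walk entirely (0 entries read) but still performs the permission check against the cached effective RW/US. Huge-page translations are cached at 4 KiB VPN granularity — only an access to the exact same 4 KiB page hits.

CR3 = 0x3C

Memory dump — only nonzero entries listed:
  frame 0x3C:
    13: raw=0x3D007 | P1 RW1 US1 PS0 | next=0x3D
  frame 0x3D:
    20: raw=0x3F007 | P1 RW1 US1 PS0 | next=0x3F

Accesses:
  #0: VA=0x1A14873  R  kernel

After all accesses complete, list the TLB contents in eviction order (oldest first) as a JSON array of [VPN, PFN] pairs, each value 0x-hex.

Per-access translation:
#0 VA=0x1A14873 (r,kernel):
  L0: frame=0x3C idx=13 entry=0x3D007 [P=1 RW=1 US=1 PS=0]
  L1: frame=0x3D idx=20 entry=0x3F007 [P=1 RW=1 US=1 PS=0]
  → PA=0x3F873  (2 entries read)

TLB: [["0x1A14", "0x3F"]]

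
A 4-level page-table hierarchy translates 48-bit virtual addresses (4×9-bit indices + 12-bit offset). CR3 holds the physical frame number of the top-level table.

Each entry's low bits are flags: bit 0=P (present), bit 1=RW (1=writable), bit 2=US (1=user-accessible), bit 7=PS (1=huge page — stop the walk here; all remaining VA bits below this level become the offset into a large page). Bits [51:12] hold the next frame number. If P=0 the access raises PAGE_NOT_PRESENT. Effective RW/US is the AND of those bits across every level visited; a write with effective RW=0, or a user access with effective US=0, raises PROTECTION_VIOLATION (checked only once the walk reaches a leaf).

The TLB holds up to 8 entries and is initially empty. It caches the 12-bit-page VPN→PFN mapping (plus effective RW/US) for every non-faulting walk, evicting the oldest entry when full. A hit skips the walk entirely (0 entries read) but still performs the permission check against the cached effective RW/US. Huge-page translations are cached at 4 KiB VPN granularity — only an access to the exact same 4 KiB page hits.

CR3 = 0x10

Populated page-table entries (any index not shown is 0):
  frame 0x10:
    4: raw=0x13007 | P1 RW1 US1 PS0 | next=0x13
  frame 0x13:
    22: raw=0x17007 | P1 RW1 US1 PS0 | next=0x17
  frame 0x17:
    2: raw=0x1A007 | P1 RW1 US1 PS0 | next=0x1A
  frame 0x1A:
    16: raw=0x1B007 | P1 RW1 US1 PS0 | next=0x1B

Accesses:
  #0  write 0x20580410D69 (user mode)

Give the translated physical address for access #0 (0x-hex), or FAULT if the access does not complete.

Trace:
#0 VA=0x20580410D69 (w,user):
  L0 @0x10[4] → 0x13007  P=1,RW=1,US=1,PS=0
  L1 @0x13[22] → 0x17007  P=1,RW=1,US=1,PS=0
  L2 @0x17[2] → 0x1A007  P=1,RW=1,US=1,PS=0
  L3 @0x1A[16] → 0x1B007  P=1,RW=1,US=1,PS=0
  ✓ 0x1BD69  — 4 lookups

Access #0 PA: 0x1BD69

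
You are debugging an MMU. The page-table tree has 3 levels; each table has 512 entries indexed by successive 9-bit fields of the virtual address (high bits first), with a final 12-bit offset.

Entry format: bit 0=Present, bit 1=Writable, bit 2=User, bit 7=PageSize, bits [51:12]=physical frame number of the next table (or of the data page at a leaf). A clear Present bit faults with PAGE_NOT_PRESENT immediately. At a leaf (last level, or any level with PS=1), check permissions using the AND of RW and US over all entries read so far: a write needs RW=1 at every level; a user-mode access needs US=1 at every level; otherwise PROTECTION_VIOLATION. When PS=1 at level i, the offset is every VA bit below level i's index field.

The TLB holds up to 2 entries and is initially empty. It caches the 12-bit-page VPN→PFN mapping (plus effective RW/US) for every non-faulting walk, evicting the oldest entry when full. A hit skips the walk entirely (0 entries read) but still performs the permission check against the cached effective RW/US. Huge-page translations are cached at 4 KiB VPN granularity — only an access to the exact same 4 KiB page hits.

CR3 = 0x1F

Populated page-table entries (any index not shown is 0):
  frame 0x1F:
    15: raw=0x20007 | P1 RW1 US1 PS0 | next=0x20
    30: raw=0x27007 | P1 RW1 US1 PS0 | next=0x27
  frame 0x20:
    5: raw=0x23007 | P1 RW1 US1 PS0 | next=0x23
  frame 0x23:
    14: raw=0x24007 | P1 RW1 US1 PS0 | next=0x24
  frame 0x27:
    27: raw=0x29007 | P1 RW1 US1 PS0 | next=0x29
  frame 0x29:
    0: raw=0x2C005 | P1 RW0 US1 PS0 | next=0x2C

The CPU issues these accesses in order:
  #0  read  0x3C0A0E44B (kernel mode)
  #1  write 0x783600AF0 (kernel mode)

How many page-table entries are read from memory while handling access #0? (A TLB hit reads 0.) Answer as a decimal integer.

Walk each access:
#0 VA=0x3C0A0E44B (r,kernel):
  [0] read 0x1F idx=15: raw=0x20007 flags P=1 W=1 U=1 S=0
  [1] read 0x20 idx=5: raw=0x23007 flags P=1 W=1 U=1 S=0
  [2] read 0x23 idx=14: raw=0x24007 flags P=1 W=1 U=1 S=0
  ⇒ phys 0x2444B  [3 reads]
#1 VA=0x783600AF0 (w,kernel):
  [0] read 0x1F idx=30: raw=0x27007 flags P=1 W=1 U=1 S=0
  [1] read 0x27 idx=27: raw=0x29007 flags P=1 W=1 U=1 S=0
  [2] read 0x29 idx=0: raw=0x2C005 flags P=1 W=0 U=1 S=0
  ✗ PROTECTION_VIOLATION  [3 reads]

Entries read for #0: 3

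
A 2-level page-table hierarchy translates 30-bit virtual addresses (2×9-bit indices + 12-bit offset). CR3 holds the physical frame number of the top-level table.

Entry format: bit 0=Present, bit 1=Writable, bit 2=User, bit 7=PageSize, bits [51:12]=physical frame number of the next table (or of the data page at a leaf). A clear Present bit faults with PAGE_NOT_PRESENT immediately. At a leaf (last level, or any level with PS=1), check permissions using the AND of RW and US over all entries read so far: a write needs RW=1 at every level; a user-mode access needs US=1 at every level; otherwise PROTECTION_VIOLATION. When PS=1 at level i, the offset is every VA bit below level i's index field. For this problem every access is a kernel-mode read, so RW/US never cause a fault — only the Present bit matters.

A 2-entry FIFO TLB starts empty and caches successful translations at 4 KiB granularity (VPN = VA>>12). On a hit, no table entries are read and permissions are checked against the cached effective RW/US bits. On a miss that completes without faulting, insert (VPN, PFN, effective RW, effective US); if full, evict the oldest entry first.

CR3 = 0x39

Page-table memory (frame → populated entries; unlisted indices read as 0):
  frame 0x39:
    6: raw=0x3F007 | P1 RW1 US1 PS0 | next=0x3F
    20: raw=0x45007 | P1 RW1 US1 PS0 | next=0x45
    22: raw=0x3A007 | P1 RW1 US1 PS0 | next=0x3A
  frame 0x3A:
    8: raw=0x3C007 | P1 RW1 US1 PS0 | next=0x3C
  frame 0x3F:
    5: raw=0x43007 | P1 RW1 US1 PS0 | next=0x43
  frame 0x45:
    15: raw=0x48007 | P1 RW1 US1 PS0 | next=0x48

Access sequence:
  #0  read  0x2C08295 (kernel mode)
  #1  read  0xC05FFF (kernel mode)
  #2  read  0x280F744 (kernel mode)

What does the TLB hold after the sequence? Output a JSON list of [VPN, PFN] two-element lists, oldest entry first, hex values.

Trace:
#0 VA=0x2C08295 (r,kernel):
  [0] read 0x39 idx=22: raw=0x3A007 flags P=1 W=1 U=1 S=0
  [1] read 0x3A idx=8: raw=0x3C007 flags P=1 W=1 U=1 S=0
  ⇒ phys 0x3C295  [2 reads]
#1 VA=0xC05FFF (r,kernel):
  [0] read 0x39 idx=6: raw=0x3F007 flags P=1 W=1 U=1 S=0
  [1] read 0x3F idx=5: raw=0x43007 flags P=1 W=1 U=1 S=0
  ⇒ phys 0x43FFF  [2 reads]
#2 VA=0x280F744 (r,kernel):
  [0] read 0x39 idx=20: raw=0x45007 flags P=1 W=1 U=1 S=0
  [1] read 0x45 idx=15: raw=0x48007 flags P=1 W=1 U=1 S=0
  ⇒ phys 0x48744  [2 reads]

TLB: [["0xC05", "0x43"], ["0x280F", "0x48"]]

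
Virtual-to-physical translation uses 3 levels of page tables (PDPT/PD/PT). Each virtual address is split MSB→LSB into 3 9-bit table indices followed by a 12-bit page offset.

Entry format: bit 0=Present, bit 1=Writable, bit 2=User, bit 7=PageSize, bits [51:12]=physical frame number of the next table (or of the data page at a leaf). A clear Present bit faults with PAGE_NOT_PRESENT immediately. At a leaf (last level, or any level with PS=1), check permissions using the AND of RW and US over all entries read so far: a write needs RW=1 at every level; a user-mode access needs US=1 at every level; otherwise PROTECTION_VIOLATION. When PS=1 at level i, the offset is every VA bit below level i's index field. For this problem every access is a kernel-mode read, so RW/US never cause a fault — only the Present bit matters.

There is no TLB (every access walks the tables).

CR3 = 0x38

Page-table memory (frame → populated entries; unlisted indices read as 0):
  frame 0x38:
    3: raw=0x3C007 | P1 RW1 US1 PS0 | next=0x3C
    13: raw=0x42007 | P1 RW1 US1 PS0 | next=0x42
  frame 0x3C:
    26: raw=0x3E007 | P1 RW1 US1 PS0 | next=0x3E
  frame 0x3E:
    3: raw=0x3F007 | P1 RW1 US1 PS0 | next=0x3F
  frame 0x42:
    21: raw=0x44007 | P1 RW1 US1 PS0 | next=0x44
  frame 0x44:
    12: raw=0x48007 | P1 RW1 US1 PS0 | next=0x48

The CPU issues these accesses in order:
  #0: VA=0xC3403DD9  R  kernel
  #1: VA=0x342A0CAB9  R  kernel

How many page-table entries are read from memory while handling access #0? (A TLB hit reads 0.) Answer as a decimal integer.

Walk each access:
#0 VA=0xC3403DD9 (r,kernel):
  L0 @0x38[3] → 0x3C007  P=1,RW=1,US=1,PS=0
  L1 @0x3C[26] → 0x3E007  P=1,RW=1,US=1,PS=0
  L2 @0x3E[3] → 0x3F007  P=1,RW=1,US=1,PS=0
  → PA=0x3FDD9  (3 entries read)
#1 VA=0x342A0CAB9 (r,kernel):
  L0 @0x38[13] → 0x42007  P=1,RW=1,US=1,PS=0
  L1 @0x42[21] → 0x44007  P=1,RW=1,US=1,PS=0
  L2 @0x44[12] → 0x48007  P=1,RW=1,US=1,PS=0
  → PA=0x48AB9  (3 entries read)

Entries read for #0: 3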